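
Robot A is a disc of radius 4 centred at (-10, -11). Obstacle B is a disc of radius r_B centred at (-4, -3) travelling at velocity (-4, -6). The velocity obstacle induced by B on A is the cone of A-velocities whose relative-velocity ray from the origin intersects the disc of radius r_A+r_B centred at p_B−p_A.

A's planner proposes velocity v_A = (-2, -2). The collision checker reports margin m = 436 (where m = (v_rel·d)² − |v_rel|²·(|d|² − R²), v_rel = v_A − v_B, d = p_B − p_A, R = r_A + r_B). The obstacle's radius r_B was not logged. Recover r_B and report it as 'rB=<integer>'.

m = 436
d = (6, 8);  v_rel = (2, 4),  |v_rel|² = 20
v_rel×d = (2)·(8) − (4)·(6) = -8
since m = R²·20 − (-8)²:  R² = (64 + 436) / 20 = 25
R = √25 = 5  ⇒  r_B = 5 − 4 = 1

rB=1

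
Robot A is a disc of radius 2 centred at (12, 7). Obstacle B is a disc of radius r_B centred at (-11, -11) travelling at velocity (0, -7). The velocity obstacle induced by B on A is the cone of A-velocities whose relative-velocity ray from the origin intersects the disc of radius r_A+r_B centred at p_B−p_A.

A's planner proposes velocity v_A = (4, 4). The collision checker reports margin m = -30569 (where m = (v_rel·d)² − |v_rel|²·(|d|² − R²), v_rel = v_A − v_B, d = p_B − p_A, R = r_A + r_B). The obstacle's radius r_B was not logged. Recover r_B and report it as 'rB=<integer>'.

m = -30569
d = (-23, -18);  v_rel = (4, 11),  |v_rel|² = 137
v_rel×d = (4)·(-18) − (11)·(-23) = 181
since m = R²·137 − 181²:  R² = (32761 + -30569) / 137 = 16
R = √16 = 4  ⇒  r_B = 4 − 2 = 2

rB=2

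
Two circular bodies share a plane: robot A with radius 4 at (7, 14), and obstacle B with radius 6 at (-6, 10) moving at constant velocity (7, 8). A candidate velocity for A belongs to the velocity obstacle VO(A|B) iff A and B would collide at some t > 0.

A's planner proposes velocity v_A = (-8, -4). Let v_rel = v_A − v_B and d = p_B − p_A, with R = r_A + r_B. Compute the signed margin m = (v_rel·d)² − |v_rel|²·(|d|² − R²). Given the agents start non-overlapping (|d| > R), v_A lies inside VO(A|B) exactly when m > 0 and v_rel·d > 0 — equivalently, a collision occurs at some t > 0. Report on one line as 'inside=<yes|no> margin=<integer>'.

d = (-13, -4),  |d|² = 185;  R = 4+6 = 10,  c = 185−10² = 85
v_rel = (-15, -12),  |v_rel|² = 369;  v_rel·d = (-15)·(-13) + (-12)·(-4) = 243
369·t² − 486·t + 85 = 0  ⇒  m = 243² − 369·85 = 27684
m = 27684 > 0,  v_rel·d = 243 > 0  ⇒  inside

inside=yes margin=27684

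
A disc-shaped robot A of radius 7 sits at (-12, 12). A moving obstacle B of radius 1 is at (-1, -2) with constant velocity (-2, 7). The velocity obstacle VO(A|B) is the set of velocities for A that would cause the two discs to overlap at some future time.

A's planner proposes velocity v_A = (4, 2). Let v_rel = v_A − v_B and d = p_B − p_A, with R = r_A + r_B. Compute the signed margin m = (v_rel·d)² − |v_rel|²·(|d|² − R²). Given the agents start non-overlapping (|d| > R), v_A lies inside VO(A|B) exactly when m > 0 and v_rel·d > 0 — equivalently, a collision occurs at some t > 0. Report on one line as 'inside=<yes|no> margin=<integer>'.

d = (11, -14),  |d|² = 317;  R = 7+1 = 8,  c = 317−8² = 253
v_rel = (6, -5),  |v_rel|² = 61;  v_rel·d = (6)·(11) + (-5)·(-14) = 136
61·t² − 272·t + 253 = 0  ⇒  m = 136² − 61·253 = 3063
m = 3063 > 0,  v_rel·d = 136 > 0  ⇒  inside

inside=yes margin=3063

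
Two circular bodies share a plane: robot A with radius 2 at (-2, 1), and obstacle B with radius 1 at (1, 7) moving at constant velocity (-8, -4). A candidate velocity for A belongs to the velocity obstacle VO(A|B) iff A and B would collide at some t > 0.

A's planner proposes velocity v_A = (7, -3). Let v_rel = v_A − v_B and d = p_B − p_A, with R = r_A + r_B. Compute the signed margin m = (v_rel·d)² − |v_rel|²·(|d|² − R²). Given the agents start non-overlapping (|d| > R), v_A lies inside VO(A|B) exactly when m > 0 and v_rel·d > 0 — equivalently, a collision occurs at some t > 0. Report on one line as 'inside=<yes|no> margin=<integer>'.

d = (3, 6),  |d|² = 45;  R = 2+1 = 3,  c = 45−3² = 36
v_rel = (15, 1),  |v_rel|² = 226;  v_rel·d = (15)·(3) + (1)·(6) = 51
226·t² − 102·t + 36 = 0  ⇒  m = 51² − 226·36 = -5535
m = -5535 < 0,  v_rel·d = 51 > 0  ⇒  outside

inside=no margin=-5535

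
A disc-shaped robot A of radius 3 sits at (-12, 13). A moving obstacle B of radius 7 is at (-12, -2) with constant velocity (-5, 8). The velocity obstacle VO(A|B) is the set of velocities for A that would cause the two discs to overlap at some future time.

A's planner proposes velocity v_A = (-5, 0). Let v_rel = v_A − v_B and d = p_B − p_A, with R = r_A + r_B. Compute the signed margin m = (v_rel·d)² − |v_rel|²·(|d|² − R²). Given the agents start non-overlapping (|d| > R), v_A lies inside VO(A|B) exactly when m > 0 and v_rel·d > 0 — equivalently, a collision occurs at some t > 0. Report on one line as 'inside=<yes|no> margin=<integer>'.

d = (0, -15),  |d|² = 225;  R = 3+7 = 10,  c = 225−10² = 125
v_rel = (0, -8),  |v_rel|² = 64;  v_rel·d = (0)·(0) + (-8)·(-15) = 120
64·t² − 240·t + 125 = 0  ⇒  m = 120² − 64·125 = 6400
m = 6400 > 0,  v_rel·d = 120 > 0  ⇒  inside

inside=yes margin=6400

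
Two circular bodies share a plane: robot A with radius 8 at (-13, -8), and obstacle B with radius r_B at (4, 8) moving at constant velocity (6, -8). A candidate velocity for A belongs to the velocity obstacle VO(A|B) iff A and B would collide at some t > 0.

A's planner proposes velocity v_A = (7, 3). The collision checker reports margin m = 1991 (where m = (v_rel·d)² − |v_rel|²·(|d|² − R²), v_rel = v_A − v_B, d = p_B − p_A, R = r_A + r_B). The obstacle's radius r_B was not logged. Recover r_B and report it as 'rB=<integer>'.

m = 1991
d = (17, 16);  v_rel = (1, 11),  |v_rel|² = 122
v_rel×d = (1)·(16) − (11)·(17) = -171
since m = R²·122 − (-171)²:  R² = (29241 + 1991) / 122 = 256
R = √256 = 16  ⇒  r_B = 16 − 8 = 8

rB=8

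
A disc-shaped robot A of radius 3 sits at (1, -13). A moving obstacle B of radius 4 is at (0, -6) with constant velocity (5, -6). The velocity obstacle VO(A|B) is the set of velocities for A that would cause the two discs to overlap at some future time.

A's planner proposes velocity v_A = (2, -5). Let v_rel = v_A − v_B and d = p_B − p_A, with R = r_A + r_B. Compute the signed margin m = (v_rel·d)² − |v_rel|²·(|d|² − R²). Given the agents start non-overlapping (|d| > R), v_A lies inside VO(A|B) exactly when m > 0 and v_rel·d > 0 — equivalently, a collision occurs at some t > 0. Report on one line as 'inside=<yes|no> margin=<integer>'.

d = (-1, 7),  |d|² = 50;  R = 3+4 = 7,  c = 50−7² = 1
v_rel = (-3, 1),  |v_rel|² = 10;  v_rel·d = (-3)·(-1) + (1)·(7) = 10
10·t² − 20·t + 1 = 0  ⇒  m = 10² − 10·1 = 90
m = 90 > 0,  v_rel·d = 10 > 0  ⇒  inside

inside=yes margin=90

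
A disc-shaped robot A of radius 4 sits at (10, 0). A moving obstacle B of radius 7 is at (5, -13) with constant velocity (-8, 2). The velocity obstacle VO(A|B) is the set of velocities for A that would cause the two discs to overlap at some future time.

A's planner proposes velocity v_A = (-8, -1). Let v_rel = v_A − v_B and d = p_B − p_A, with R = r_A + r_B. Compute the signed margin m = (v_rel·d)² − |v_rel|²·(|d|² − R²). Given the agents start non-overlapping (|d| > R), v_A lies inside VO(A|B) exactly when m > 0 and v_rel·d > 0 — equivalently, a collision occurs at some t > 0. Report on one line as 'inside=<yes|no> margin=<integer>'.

d = (-5, -13),  |d|² = 194;  R = 4+7 = 11,  c = 194−11² = 73
v_rel = (0, -3),  |v_rel|² = 9;  v_rel·d = (0)·(-5) + (-3)·(-13) = 39
9·t² − 78·t + 73 = 0  ⇒  m = 39² − 9·73 = 864
m = 864 > 0,  v_rel·d = 39 > 0  ⇒  inside

inside=yes margin=864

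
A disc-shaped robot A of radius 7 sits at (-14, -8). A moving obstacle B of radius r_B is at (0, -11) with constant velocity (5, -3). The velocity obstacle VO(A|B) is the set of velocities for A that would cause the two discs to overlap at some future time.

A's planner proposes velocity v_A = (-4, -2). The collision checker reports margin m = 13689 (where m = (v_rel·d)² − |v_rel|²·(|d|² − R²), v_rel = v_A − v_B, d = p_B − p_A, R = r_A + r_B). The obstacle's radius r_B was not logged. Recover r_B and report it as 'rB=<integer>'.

m = 13689
d = (14, -3);  v_rel = (-9, 1),  |v_rel|² = 82
v_rel×d = (-9)·(-3) − (1)·(14) = 13
since m = R²·82 − 13²:  R² = (169 + 13689) / 82 = 169
R = √169 = 13  ⇒  r_B = 13 − 7 = 6

rB=6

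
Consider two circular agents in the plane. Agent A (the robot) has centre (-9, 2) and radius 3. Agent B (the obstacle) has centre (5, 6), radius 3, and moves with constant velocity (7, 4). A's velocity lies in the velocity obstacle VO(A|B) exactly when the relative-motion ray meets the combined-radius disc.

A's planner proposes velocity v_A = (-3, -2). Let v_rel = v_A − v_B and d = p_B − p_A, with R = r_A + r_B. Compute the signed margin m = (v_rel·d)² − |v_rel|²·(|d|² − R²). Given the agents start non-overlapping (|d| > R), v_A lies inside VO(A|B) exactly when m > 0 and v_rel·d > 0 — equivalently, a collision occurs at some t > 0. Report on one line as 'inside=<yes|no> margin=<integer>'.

d = (14, 4),  |d|² = 212;  R = 3+3 = 6,  c = 212−6² = 176
v_rel = (-10, -6),  |v_rel|² = 136;  v_rel·d = (-10)·(14) + (-6)·(4) = -164
136·t² + 328·t + 176 = 0  ⇒  m = (-164)² − 136·176 = 2960
m = 2960 > 0,  v_rel·d = -164 < 0  ⇒  outside

inside=no margin=2960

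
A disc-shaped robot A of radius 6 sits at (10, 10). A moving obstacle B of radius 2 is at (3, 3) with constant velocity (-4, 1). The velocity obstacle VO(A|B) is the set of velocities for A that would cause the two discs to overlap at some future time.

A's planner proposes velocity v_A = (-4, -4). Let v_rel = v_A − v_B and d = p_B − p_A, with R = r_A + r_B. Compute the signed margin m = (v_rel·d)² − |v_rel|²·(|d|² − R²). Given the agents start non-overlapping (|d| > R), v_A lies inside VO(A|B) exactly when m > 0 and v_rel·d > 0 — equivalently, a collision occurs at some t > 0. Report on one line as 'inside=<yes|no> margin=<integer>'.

d = (-7, -7),  |d|² = 98;  R = 6+2 = 8,  c = 98−8² = 34
v_rel = (0, -5),  |v_rel|² = 25;  v_rel·d = (0)·(-7) + (-5)·(-7) = 35
25·t² − 70·t + 34 = 0  ⇒  m = 35² − 25·34 = 375
m = 375 > 0,  v_rel·d = 35 > 0  ⇒  inside

inside=yes margin=375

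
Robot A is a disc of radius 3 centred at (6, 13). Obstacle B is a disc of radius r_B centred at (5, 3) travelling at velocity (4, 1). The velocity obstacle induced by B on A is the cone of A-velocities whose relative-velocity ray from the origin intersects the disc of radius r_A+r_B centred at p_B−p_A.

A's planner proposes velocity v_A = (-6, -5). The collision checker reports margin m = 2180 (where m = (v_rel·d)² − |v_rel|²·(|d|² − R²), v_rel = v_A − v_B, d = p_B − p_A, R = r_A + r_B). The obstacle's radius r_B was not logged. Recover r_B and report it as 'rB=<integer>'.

m = 2180
d = (-1, -10);  v_rel = (-10, -6),  |v_rel|² = 136
v_rel×d = (-10)·(-10) − (-6)·(-1) = 94
since m = R²·136 − 94²:  R² = (8836 + 2180) / 136 = 81
R = √81 = 9  ⇒  r_B = 9 − 3 = 6

rB=6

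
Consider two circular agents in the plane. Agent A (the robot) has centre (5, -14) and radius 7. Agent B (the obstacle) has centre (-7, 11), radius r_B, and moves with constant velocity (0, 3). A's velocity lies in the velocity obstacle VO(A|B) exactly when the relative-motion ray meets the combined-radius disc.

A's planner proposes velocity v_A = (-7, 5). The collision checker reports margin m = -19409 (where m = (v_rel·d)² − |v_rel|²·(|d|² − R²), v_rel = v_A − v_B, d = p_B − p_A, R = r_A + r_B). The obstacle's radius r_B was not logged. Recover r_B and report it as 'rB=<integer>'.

m = -19409
d = (-12, 25);  v_rel = (-7, 2),  |v_rel|² = 53
v_rel×d = (-7)·(25) − (2)·(-12) = -151
since m = R²·53 − (-151)²:  R² = (22801 + -19409) / 53 = 64
R = √64 = 8  ⇒  r_B = 8 − 7 = 1

rB=1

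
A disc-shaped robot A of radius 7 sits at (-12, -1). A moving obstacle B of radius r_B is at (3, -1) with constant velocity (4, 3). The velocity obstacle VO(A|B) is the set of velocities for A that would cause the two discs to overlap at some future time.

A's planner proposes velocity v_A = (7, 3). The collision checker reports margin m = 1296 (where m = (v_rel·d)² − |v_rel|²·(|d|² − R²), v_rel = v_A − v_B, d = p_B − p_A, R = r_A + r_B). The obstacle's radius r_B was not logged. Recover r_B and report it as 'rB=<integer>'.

m = 1296
d = (15, 0);  v_rel = (3, 0),  |v_rel|² = 9
v_rel×d = (3)·(0) − (0)·(15) = 0
since m = R²·9 − 0²:  R² = (0 + 1296) / 9 = 144
R = √144 = 12  ⇒  r_B = 12 − 7 = 5

rB=5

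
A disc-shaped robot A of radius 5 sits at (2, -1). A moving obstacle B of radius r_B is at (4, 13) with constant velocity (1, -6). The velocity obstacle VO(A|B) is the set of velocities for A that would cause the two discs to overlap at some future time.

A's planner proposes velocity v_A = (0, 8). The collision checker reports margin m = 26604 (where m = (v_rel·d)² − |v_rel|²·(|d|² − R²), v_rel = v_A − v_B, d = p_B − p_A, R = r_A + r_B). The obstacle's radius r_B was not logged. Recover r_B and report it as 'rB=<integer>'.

m = 26604
d = (2, 14);  v_rel = (-1, 14),  |v_rel|² = 197
v_rel×d = (-1)·(14) − (14)·(2) = -42
since m = R²·197 − (-42)²:  R² = (1764 + 26604) / 197 = 144
R = √144 = 12  ⇒  r_B = 12 − 5 = 7

rB=7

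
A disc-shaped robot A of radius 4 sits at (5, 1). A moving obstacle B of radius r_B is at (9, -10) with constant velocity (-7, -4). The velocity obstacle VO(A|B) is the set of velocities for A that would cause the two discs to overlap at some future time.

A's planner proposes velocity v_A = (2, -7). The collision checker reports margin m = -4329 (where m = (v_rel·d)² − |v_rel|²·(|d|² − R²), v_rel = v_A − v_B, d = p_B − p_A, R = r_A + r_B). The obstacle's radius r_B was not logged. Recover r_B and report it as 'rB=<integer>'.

m = -4329
d = (4, -11);  v_rel = (9, -3),  |v_rel|² = 90
v_rel×d = (9)·(-11) − (-3)·(4) = -87
since m = R²·90 − (-87)²:  R² = (7569 + -4329) / 90 = 36
R = √36 = 6  ⇒  r_B = 6 − 4 = 2

rB=2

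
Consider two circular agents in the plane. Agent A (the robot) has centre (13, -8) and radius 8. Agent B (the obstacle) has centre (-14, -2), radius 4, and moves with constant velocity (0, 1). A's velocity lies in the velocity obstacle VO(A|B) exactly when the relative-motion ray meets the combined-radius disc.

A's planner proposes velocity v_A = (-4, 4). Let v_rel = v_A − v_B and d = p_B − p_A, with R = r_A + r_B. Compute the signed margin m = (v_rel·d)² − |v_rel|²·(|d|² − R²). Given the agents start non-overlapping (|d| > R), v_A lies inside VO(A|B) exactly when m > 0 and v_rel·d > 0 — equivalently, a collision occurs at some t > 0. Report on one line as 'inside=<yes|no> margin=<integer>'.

d = (-27, 6),  |d|² = 765;  R = 8+4 = 12,  c = 765−12² = 621
v_rel = (-4, 3),  |v_rel|² = 25;  v_rel·d = (-4)·(-27) + (3)·(6) = 126
25·t² − 252·t + 621 = 0  ⇒  m = 126² − 25·621 = 351
m = 351 > 0,  v_rel·d = 126 > 0  ⇒  inside

inside=yes margin=351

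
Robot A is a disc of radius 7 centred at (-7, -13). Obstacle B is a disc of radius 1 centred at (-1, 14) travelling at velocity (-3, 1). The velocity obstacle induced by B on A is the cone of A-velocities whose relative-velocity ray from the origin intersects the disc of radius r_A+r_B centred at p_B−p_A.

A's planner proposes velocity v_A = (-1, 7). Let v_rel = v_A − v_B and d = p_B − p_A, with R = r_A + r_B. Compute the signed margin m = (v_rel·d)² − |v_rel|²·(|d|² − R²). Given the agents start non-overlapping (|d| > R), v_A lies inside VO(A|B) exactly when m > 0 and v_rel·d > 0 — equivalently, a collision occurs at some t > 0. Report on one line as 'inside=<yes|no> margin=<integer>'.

d = (6, 27),  |d|² = 765;  R = 7+1 = 8,  c = 765−8² = 701
v_rel = (2, 6),  |v_rel|² = 40;  v_rel·d = (2)·(6) + (6)·(27) = 174
40·t² − 348·t + 701 = 0  ⇒  m = 174² − 40·701 = 2236
m = 2236 > 0,  v_rel·d = 174 > 0  ⇒  inside

inside=yes margin=2236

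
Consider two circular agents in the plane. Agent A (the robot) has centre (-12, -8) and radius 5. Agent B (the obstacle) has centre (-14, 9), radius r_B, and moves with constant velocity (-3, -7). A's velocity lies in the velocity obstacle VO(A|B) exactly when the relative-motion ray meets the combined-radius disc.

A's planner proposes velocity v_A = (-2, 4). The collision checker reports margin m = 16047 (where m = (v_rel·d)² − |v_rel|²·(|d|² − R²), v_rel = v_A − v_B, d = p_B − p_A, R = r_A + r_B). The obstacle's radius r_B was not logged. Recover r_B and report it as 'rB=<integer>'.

m = 16047
d = (-2, 17);  v_rel = (1, 11),  |v_rel|² = 122
v_rel×d = (1)·(17) − (11)·(-2) = 39
since m = R²·122 − 39²:  R² = (1521 + 16047) / 122 = 144
R = √144 = 12  ⇒  r_B = 12 − 5 = 7

rB=7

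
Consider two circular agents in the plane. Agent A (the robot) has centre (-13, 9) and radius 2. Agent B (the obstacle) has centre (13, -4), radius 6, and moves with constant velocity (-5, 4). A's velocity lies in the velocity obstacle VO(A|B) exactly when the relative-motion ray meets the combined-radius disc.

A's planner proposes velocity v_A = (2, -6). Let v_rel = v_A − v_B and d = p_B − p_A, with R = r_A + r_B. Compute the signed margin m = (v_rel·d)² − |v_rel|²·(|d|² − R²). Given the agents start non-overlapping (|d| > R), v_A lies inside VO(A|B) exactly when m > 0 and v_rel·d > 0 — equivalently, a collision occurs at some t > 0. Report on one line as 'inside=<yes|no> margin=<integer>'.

d = (26, -13),  |d|² = 845;  R = 2+6 = 8,  c = 845−8² = 781
v_rel = (7, -10),  |v_rel|² = 149;  v_rel·d = (7)·(26) + (-10)·(-13) = 312
149·t² − 624·t + 781 = 0  ⇒  m = 312² − 149·781 = -19025
m = -19025 < 0,  v_rel·d = 312 > 0  ⇒  outside

inside=no margin=-19025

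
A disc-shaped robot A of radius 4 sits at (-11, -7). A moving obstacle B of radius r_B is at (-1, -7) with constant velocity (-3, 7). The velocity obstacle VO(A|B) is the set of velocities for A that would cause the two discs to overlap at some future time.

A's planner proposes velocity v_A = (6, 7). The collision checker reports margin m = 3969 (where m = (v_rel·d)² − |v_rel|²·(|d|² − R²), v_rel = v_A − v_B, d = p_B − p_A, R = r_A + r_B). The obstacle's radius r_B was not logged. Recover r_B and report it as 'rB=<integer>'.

m = 3969
d = (10, 0);  v_rel = (9, 0),  |v_rel|² = 81
v_rel×d = (9)·(0) − (0)·(10) = 0
since m = R²·81 − 0²:  R² = (0 + 3969) / 81 = 49
R = √49 = 7  ⇒  r_B = 7 − 4 = 3

rB=3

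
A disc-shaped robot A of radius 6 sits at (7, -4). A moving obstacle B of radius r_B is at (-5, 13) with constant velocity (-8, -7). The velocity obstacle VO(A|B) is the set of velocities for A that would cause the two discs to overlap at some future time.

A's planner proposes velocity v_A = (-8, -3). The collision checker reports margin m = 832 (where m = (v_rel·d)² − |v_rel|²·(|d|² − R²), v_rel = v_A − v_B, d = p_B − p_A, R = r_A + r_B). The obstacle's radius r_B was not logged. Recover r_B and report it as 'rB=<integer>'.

m = 832
d = (-12, 17);  v_rel = (0, 4),  |v_rel|² = 16
v_rel×d = (0)·(17) − (4)·(-12) = 48
since m = R²·16 − 48²:  R² = (2304 + 832) / 16 = 196
R = √196 = 14  ⇒  r_B = 14 − 6 = 8

rB=8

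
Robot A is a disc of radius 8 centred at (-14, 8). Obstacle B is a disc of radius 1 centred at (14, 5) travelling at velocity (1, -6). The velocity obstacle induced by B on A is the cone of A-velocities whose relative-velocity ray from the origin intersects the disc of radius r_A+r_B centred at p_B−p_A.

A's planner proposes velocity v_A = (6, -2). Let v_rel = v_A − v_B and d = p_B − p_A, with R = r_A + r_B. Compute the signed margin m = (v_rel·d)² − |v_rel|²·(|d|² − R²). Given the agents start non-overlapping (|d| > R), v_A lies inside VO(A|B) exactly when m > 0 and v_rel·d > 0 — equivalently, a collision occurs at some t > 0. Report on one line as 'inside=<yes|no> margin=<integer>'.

d = (28, -3),  |d|² = 793;  R = 8+1 = 9,  c = 793−9² = 712
v_rel = (5, 4),  |v_rel|² = 41;  v_rel·d = (5)·(28) + (4)·(-3) = 128
41·t² − 256·t + 712 = 0  ⇒  m = 128² − 41·712 = -12808
m = -12808 < 0,  v_rel·d = 128 > 0  ⇒  outside

inside=no margin=-12808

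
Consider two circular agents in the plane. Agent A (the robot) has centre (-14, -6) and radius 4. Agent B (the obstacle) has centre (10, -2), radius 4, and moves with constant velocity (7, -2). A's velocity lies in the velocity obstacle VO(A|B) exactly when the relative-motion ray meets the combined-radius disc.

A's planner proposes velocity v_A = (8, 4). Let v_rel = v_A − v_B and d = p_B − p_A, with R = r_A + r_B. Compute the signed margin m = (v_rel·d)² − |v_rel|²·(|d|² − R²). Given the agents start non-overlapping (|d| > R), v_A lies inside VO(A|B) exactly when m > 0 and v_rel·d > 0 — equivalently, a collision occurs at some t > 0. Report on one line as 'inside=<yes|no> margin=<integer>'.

d = (24, 4),  |d|² = 592;  R = 4+4 = 8,  c = 592−8² = 528
v_rel = (1, 6),  |v_rel|² = 37;  v_rel·d = (1)·(24) + (6)·(4) = 48
37·t² − 96·t + 528 = 0  ⇒  m = 48² − 37·528 = -17232
m = -17232 < 0,  v_rel·d = 48 > 0  ⇒  outside

inside=no margin=-17232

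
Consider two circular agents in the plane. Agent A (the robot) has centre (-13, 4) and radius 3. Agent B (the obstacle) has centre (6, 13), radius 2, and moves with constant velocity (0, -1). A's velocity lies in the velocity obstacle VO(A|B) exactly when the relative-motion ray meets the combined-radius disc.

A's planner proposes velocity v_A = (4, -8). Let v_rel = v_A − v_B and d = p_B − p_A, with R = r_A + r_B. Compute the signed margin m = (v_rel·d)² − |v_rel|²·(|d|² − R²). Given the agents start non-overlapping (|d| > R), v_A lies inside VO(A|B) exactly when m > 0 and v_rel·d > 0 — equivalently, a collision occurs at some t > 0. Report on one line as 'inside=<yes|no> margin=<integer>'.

d = (19, 9),  |d|² = 442;  R = 3+2 = 5,  c = 442−5² = 417
v_rel = (4, -7),  |v_rel|² = 65;  v_rel·d = (4)·(19) + (-7)·(9) = 13
65·t² − 26·t + 417 = 0  ⇒  m = 13² − 65·417 = -26936
m = -26936 < 0,  v_rel·d = 13 > 0  ⇒  outside

inside=no margin=-26936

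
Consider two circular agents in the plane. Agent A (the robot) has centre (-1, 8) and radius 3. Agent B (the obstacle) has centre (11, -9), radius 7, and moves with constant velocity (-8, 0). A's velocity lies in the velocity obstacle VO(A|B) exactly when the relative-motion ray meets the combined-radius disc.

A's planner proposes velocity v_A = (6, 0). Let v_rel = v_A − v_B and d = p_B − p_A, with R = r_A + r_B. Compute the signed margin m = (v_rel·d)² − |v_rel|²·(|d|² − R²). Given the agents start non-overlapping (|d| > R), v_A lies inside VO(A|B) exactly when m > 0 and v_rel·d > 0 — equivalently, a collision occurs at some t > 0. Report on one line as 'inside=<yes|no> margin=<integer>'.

d = (12, -17),  |d|² = 433;  R = 3+7 = 10,  c = 433−10² = 333
v_rel = (14, 0),  |v_rel|² = 196;  v_rel·d = (14)·(12) + (0)·(-17) = 168
196·t² − 336·t + 333 = 0  ⇒  m = 168² − 196·333 = -37044
m = -37044 < 0,  v_rel·d = 168 > 0  ⇒  outside

inside=no margin=-37044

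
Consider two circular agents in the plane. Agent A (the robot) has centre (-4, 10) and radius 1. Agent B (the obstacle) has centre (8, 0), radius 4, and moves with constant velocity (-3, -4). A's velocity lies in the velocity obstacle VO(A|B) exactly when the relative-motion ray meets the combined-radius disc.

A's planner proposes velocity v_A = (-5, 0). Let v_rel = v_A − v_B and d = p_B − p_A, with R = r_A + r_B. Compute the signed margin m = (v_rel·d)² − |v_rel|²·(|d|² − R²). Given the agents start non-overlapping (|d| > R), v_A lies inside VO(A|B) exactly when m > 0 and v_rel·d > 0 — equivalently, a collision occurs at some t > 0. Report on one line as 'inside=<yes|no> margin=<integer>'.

d = (12, -10),  |d|² = 244;  R = 1+4 = 5,  c = 244−5² = 219
v_rel = (-2, 4),  |v_rel|² = 20;  v_rel·d = (-2)·(12) + (4)·(-10) = -64
20·t² + 128·t + 219 = 0  ⇒  m = (-64)² − 20·219 = -284
m = -284 < 0,  v_rel·d = -64 < 0  ⇒  outside

inside=no margin=-284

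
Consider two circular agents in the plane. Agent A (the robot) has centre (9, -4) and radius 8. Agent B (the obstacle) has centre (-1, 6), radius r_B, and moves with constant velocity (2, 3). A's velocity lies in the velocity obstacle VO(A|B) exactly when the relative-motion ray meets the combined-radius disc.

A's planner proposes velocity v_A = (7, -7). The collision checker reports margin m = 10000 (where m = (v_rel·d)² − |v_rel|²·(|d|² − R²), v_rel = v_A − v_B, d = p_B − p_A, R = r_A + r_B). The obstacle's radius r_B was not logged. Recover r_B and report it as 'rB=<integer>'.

m = 10000
d = (-10, 10);  v_rel = (5, -10),  |v_rel|² = 125
v_rel×d = (5)·(10) − (-10)·(-10) = -50
since m = R²·125 − (-50)²:  R² = (2500 + 10000) / 125 = 100
R = √100 = 10  ⇒  r_B = 10 − 8 = 2

rB=2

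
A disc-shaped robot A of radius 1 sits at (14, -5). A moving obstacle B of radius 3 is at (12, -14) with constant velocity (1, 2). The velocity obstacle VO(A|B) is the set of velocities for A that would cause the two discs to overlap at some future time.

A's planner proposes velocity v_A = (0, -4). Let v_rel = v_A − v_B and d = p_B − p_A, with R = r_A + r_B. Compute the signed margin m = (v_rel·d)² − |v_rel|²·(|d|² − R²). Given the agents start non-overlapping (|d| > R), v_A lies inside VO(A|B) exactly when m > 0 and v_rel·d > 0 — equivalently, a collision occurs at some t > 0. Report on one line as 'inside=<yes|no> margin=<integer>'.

d = (-2, -9),  |d|² = 85;  R = 1+3 = 4,  c = 85−4² = 69
v_rel = (-1, -6),  |v_rel|² = 37;  v_rel·d = (-1)·(-2) + (-6)·(-9) = 56
37·t² − 112·t + 69 = 0  ⇒  m = 56² − 37·69 = 583
m = 583 > 0,  v_rel·d = 56 > 0  ⇒  inside

inside=yes margin=583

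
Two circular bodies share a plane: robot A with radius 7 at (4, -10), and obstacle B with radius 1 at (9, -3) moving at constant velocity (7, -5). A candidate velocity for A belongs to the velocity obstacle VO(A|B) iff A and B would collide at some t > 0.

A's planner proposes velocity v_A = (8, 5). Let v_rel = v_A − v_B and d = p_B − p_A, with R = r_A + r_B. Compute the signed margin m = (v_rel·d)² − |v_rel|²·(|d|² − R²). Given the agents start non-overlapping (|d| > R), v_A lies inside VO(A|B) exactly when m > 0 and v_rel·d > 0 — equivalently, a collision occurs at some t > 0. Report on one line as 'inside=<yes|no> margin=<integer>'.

d = (5, 7),  |d|² = 74;  R = 7+1 = 8,  c = 74−8² = 10
v_rel = (1, 10),  |v_rel|² = 101;  v_rel·d = (1)·(5) + (10)·(7) = 75
101·t² − 150·t + 10 = 0  ⇒  m = 75² − 101·10 = 4615
m = 4615 > 0,  v_rel·d = 75 > 0  ⇒  inside

inside=yes margin=4615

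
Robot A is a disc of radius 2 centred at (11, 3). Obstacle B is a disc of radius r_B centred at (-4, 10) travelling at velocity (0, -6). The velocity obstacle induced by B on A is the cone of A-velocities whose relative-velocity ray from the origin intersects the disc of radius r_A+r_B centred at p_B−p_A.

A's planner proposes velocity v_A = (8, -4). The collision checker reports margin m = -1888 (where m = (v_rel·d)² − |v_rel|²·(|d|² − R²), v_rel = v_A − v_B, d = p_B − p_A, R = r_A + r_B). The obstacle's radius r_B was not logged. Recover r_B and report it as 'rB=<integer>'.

m = -1888
d = (-15, 7);  v_rel = (8, 2),  |v_rel|² = 68
v_rel×d = (8)·(7) − (2)·(-15) = 86
since m = R²·68 − 86²:  R² = (7396 + -1888) / 68 = 81
R = √81 = 9  ⇒  r_B = 9 − 2 = 7

rB=7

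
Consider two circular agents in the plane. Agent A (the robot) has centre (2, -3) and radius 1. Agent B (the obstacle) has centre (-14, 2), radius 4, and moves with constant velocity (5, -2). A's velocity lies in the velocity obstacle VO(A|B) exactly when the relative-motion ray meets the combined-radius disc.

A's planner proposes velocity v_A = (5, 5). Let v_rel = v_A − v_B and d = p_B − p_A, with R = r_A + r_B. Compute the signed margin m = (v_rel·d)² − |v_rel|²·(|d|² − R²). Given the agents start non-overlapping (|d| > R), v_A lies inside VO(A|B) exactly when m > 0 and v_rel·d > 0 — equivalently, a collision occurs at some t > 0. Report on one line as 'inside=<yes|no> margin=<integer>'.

d = (-16, 5),  |d|² = 281;  R = 1+4 = 5,  c = 281−5² = 256
v_rel = (0, 7),  |v_rel|² = 49;  v_rel·d = (0)·(-16) + (7)·(5) = 35
49·t² − 70·t + 256 = 0  ⇒  m = 35² − 49·256 = -11319
m = -11319 < 0,  v_rel·d = 35 > 0  ⇒  outside

inside=no margin=-11319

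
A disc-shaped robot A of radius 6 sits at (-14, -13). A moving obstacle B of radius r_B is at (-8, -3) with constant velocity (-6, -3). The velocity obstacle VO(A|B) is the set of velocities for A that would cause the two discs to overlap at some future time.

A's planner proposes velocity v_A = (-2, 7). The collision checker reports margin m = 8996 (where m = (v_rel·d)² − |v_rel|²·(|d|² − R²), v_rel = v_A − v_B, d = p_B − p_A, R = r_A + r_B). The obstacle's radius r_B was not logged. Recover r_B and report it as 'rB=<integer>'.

m = 8996
d = (6, 10);  v_rel = (4, 10),  |v_rel|² = 116
v_rel×d = (4)·(10) − (10)·(6) = -20
since m = R²·116 − (-20)²:  R² = (400 + 8996) / 116 = 81
R = √81 = 9  ⇒  r_B = 9 − 6 = 3

rB=3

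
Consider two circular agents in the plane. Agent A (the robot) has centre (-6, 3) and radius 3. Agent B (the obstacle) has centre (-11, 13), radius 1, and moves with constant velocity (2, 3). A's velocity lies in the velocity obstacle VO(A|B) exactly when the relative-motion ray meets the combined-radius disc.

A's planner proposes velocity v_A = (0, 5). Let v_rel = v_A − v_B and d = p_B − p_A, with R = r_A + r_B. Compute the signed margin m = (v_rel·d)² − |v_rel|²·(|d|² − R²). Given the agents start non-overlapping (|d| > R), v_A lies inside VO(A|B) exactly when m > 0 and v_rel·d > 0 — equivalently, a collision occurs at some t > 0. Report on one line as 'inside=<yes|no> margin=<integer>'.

d = (-5, 10),  |d|² = 125;  R = 3+1 = 4,  c = 125−4² = 109
v_rel = (-2, 2),  |v_rel|² = 8;  v_rel·d = (-2)·(-5) + (2)·(10) = 30
8·t² − 60·t + 109 = 0  ⇒  m = 30² − 8·109 = 28
m = 28 > 0,  v_rel·d = 30 > 0  ⇒  inside

inside=yes margin=28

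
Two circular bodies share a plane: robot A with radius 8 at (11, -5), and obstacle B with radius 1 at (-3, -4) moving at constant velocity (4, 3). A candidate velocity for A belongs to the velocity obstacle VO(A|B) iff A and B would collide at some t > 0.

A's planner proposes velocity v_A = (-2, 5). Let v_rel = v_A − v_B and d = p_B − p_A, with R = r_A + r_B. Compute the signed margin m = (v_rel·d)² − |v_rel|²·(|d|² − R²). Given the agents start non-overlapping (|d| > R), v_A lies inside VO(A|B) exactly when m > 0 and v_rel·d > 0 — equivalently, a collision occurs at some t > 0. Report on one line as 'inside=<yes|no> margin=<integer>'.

d = (-14, 1),  |d|² = 197;  R = 8+1 = 9,  c = 197−9² = 116
v_rel = (-6, 2),  |v_rel|² = 40;  v_rel·d = (-6)·(-14) + (2)·(1) = 86
40·t² − 172·t + 116 = 0  ⇒  m = 86² − 40·116 = 2756
m = 2756 > 0,  v_rel·d = 86 > 0  ⇒  inside

inside=yes margin=2756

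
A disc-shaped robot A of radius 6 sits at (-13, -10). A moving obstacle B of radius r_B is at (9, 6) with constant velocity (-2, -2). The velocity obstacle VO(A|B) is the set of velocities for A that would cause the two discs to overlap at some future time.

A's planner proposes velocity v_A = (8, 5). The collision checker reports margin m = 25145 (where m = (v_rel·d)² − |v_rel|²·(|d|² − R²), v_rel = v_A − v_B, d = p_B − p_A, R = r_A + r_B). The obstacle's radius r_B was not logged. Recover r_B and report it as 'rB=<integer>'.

m = 25145
d = (22, 16);  v_rel = (10, 7),  |v_rel|² = 149
v_rel×d = (10)·(16) − (7)·(22) = 6
since m = R²·149 − 6²:  R² = (36 + 25145) / 149 = 169
R = √169 = 13  ⇒  r_B = 13 − 6 = 7

rB=7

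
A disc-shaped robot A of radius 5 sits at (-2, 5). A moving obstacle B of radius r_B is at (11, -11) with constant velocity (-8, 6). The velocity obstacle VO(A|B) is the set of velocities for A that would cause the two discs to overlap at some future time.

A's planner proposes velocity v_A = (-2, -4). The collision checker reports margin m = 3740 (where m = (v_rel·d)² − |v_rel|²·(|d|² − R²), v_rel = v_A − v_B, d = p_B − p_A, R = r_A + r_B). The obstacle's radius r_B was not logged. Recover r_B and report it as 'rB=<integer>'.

m = 3740
d = (13, -16);  v_rel = (6, -10),  |v_rel|² = 136
v_rel×d = (6)·(-16) − (-10)·(13) = 34
since m = R²·136 − 34²:  R² = (1156 + 3740) / 136 = 36
R = √36 = 6  ⇒  r_B = 6 − 5 = 1

rB=1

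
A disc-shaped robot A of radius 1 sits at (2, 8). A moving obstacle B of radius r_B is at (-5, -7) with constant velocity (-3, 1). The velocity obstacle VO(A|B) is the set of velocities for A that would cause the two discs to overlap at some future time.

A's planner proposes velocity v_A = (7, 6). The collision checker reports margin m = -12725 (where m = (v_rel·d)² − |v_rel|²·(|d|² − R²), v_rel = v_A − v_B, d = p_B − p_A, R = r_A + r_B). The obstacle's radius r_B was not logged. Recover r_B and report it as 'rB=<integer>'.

m = -12725
d = (-7, -15);  v_rel = (10, 5),  |v_rel|² = 125
v_rel×d = (10)·(-15) − (5)·(-7) = -115
since m = R²·125 − (-115)²:  R² = (13225 + -12725) / 125 = 4
R = √4 = 2  ⇒  r_B = 2 − 1 = 1

rB=1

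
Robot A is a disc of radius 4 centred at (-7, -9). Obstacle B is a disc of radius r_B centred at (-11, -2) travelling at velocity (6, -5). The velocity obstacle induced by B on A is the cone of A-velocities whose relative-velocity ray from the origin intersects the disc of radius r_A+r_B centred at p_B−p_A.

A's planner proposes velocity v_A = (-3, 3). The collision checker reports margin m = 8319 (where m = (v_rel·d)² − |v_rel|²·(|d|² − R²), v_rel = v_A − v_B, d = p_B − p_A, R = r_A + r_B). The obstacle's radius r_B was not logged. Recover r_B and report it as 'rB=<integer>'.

m = 8319
d = (-4, 7);  v_rel = (-9, 8),  |v_rel|² = 145
v_rel×d = (-9)·(7) − (8)·(-4) = -31
since m = R²·145 − (-31)²:  R² = (961 + 8319) / 145 = 64
R = √64 = 8  ⇒  r_B = 8 − 4 = 4

rB=4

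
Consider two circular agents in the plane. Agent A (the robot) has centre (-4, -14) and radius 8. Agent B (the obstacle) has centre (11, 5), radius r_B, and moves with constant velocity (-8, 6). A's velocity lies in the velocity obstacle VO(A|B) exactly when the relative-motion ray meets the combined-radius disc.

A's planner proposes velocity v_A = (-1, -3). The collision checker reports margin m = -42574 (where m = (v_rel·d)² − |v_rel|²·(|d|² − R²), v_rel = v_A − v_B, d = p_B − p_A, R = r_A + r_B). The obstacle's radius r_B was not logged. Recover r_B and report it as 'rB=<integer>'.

m = -42574
d = (15, 19);  v_rel = (7, -9),  |v_rel|² = 130
v_rel×d = (7)·(19) − (-9)·(15) = 268
since m = R²·130 − 268²:  R² = (71824 + -42574) / 130 = 225
R = √225 = 15  ⇒  r_B = 15 − 8 = 7

rB=7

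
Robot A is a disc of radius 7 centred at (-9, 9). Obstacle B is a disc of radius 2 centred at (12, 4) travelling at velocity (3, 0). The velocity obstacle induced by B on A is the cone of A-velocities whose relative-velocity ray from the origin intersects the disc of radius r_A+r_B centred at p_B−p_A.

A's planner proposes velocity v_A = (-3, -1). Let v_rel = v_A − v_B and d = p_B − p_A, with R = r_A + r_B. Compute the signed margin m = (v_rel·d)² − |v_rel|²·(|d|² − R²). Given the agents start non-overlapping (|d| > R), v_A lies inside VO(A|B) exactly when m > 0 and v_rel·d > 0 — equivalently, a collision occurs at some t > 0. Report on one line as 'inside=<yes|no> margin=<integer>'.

d = (21, -5),  |d|² = 466;  R = 7+2 = 9,  c = 466−9² = 385
v_rel = (-6, -1),  |v_rel|² = 37;  v_rel·d = (-6)·(21) + (-1)·(-5) = -121
37·t² + 242·t + 385 = 0  ⇒  m = (-121)² − 37·385 = 396
m = 396 > 0,  v_rel·d = -121 < 0  ⇒  outside

inside=no margin=396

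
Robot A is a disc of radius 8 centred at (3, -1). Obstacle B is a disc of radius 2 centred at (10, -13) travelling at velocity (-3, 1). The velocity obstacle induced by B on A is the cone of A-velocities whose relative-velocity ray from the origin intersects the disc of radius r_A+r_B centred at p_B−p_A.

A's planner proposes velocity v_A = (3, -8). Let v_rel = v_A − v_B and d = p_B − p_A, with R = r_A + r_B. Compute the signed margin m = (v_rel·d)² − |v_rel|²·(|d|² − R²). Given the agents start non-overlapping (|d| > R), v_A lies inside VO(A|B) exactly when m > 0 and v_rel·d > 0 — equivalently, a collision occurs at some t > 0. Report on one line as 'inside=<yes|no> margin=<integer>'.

d = (7, -12),  |d|² = 193;  R = 8+2 = 10,  c = 193−10² = 93
v_rel = (6, -9),  |v_rel|² = 117;  v_rel·d = (6)·(7) + (-9)·(-12) = 150
117·t² − 300·t + 93 = 0  ⇒  m = 150² − 117·93 = 11619
m = 11619 > 0,  v_rel·d = 150 > 0  ⇒  inside

inside=yes margin=11619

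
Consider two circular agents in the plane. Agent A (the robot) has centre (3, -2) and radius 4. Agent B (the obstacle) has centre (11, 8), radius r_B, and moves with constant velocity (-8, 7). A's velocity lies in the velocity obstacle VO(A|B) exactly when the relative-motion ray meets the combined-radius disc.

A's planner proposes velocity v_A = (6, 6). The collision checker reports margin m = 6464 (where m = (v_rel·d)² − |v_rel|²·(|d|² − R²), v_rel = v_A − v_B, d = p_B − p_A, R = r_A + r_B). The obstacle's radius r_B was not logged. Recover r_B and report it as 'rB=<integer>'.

m = 6464
d = (8, 10);  v_rel = (14, -1),  |v_rel|² = 197
v_rel×d = (14)·(10) − (-1)·(8) = 148
since m = R²·197 − 148²:  R² = (21904 + 6464) / 197 = 144
R = √144 = 12  ⇒  r_B = 12 − 4 = 8

rB=8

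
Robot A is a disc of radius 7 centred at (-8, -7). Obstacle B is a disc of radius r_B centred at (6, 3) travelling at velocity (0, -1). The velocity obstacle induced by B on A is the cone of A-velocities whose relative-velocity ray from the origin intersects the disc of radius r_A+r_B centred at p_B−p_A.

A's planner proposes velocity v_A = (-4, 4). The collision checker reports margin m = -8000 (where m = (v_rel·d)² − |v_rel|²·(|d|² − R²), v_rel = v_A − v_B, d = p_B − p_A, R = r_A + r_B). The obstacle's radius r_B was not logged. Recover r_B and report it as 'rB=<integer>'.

m = -8000
d = (14, 10);  v_rel = (-4, 5),  |v_rel|² = 41
v_rel×d = (-4)·(10) − (5)·(14) = -110
since m = R²·41 − (-110)²:  R² = (12100 + -8000) / 41 = 100
R = √100 = 10  ⇒  r_B = 10 − 7 = 3

rB=3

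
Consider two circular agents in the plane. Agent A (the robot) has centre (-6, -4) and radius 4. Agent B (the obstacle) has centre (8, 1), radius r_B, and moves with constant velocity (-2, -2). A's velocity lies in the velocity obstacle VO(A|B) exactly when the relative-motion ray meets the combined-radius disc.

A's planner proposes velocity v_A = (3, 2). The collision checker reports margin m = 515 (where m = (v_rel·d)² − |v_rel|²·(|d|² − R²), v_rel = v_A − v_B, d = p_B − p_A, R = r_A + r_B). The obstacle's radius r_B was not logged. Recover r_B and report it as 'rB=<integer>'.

m = 515
d = (14, 5);  v_rel = (5, 4),  |v_rel|² = 41
v_rel×d = (5)·(5) − (4)·(14) = -31
since m = R²·41 − (-31)²:  R² = (961 + 515) / 41 = 36
R = √36 = 6  ⇒  r_B = 6 − 4 = 2

rB=2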